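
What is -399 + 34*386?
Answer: 12725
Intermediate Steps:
-399 + 34*386 = -399 + 13124 = 12725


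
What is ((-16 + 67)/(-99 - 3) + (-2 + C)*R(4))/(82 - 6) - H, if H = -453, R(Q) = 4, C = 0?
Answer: 68839/152 ≈ 452.89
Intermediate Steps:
((-16 + 67)/(-99 - 3) + (-2 + C)*R(4))/(82 - 6) - H = ((-16 + 67)/(-99 - 3) + (-2 + 0)*4)/(82 - 6) - 1*(-453) = (51/(-102) - 2*4)/76 + 453 = (51*(-1/102) - 8)*(1/76) + 453 = (-½ - 8)*(1/76) + 453 = -17/2*1/76 + 453 = -17/152 + 453 = 68839/152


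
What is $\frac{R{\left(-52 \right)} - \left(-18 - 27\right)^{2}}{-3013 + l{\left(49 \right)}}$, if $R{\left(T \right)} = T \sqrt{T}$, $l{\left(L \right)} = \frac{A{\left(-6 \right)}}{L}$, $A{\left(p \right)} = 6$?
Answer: $\frac{99225}{147631} + \frac{5096 i \sqrt{13}}{147631} \approx 0.67212 + 0.12446 i$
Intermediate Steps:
$l{\left(L \right)} = \frac{6}{L}$
$R{\left(T \right)} = T^{\frac{3}{2}}$
$\frac{R{\left(-52 \right)} - \left(-18 - 27\right)^{2}}{-3013 + l{\left(49 \right)}} = \frac{\left(-52\right)^{\frac{3}{2}} - \left(-18 - 27\right)^{2}}{-3013 + \frac{6}{49}} = \frac{- 104 i \sqrt{13} - \left(-45\right)^{2}}{-3013 + 6 \cdot \frac{1}{49}} = \frac{- 104 i \sqrt{13} - 2025}{-3013 + \frac{6}{49}} = \frac{- 104 i \sqrt{13} - 2025}{- \frac{147631}{49}} = \left(-2025 - 104 i \sqrt{13}\right) \left(- \frac{49}{147631}\right) = \frac{99225}{147631} + \frac{5096 i \sqrt{13}}{147631}$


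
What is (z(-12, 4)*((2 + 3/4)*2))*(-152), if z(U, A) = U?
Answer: 10032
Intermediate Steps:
(z(-12, 4)*((2 + 3/4)*2))*(-152) = -12*(2 + 3/4)*2*(-152) = -12*(2 + 3*(¼))*2*(-152) = -12*(2 + ¾)*2*(-152) = -33*2*(-152) = -12*11/2*(-152) = -66*(-152) = 10032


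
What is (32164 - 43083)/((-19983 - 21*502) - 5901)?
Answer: 10919/36426 ≈ 0.29976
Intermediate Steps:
(32164 - 43083)/((-19983 - 21*502) - 5901) = -10919/((-19983 - 1*10542) - 5901) = -10919/((-19983 - 10542) - 5901) = -10919/(-30525 - 5901) = -10919/(-36426) = -10919*(-1/36426) = 10919/36426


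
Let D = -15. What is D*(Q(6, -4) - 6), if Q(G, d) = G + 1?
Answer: -15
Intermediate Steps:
Q(G, d) = 1 + G
D*(Q(6, -4) - 6) = -15*((1 + 6) - 6) = -15*(7 - 6) = -15*1 = -15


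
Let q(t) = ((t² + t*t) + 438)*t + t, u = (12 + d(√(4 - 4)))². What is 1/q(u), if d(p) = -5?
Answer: 1/256809 ≈ 3.8939e-6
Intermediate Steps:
u = 49 (u = (12 - 5)² = 7² = 49)
q(t) = t + t*(438 + 2*t²) (q(t) = ((t² + t²) + 438)*t + t = (2*t² + 438)*t + t = (438 + 2*t²)*t + t = t*(438 + 2*t²) + t = t + t*(438 + 2*t²))
1/q(u) = 1/(49*(439 + 2*49²)) = 1/(49*(439 + 2*2401)) = 1/(49*(439 + 4802)) = 1/(49*5241) = 1/256809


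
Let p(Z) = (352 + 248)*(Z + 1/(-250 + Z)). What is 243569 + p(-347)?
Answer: 7038231/199 ≈ 35368.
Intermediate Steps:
p(Z) = 600*Z + 600/(-250 + Z) (p(Z) = 600*(Z + 1/(-250 + Z)) = 600*Z + 600/(-250 + Z))
243569 + p(-347) = 243569 + 600*(1 + (-347)² - 250*(-347))/(-250 - 347) = 243569 + 600*(1 + 120409 + 86750)/(-597) = 243569 + 600*(-1/597)*207160 = 243569 - 41432000/199 = 7038231/199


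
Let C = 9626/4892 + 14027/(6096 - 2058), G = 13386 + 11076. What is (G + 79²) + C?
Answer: 75826419845/2469237 ≈ 30708.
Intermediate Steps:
G = 24462
C = 13436234/2469237 (C = 9626*(1/4892) + 14027/4038 = 4813/2446 + 14027*(1/4038) = 4813/2446 + 14027/4038 = 13436234/2469237 ≈ 5.4415)
(G + 79²) + C = (24462 + 79²) + 13436234/2469237 = (24462 + 6241) + 13436234/2469237 = 30703 + 13436234/2469237 = 75826419845/2469237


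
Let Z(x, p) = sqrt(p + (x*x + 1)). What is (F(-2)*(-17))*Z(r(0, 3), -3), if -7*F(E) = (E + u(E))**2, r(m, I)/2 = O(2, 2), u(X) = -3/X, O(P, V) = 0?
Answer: 17*I*sqrt(2)/28 ≈ 0.85863*I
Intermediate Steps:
r(m, I) = 0 (r(m, I) = 2*0 = 0)
Z(x, p) = sqrt(1 + p + x**2) (Z(x, p) = sqrt(p + (x**2 + 1)) = sqrt(p + (1 + x**2)) = sqrt(1 + p + x**2))
F(E) = -(E - 3/E)**2/7
(F(-2)*(-17))*Z(r(0, 3), -3) = (-1/7*(-3 + (-2)**2)**2/(-2)**2*(-17))*sqrt(1 - 3 + 0**2) = (-1/7*1/4*(-3 + 4)**2*(-17))*sqrt(1 - 3 + 0) = (-1/7*1/4*1**2*(-17))*sqrt(-2) = (-1/7*1/4*1*(-17))*(I*sqrt(2)) = (-1/28*(-17))*(I*sqrt(2)) = 17*(I*sqrt(2))/28 = 17*I*sqrt(2)/28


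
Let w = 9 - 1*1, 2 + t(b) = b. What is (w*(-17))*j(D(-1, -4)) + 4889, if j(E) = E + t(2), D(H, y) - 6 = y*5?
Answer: 6793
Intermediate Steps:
t(b) = -2 + b
w = 8 (w = 9 - 1 = 8)
D(H, y) = 6 + 5*y (D(H, y) = 6 + y*5 = 6 + 5*y)
j(E) = E (j(E) = E + (-2 + 2) = E + 0 = E)
(w*(-17))*j(D(-1, -4)) + 4889 = (8*(-17))*(6 + 5*(-4)) + 4889 = -136*(6 - 20) + 4889 = -136*(-14) + 4889 = 1904 + 4889 = 6793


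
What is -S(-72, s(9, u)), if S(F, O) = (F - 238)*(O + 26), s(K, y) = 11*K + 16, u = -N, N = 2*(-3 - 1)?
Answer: 43710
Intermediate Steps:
N = -8 (N = 2*(-4) = -8)
u = 8 (u = -1*(-8) = 8)
s(K, y) = 16 + 11*K
S(F, O) = (-238 + F)*(26 + O)
-S(-72, s(9, u)) = -(-6188 - 238*(16 + 11*9) + 26*(-72) - 72*(16 + 11*9)) = -(-6188 - 238*(16 + 99) - 1872 - 72*(16 + 99)) = -(-6188 - 238*115 - 1872 - 72*115) = -(-6188 - 27370 - 1872 - 8280) = -1*(-43710) = 43710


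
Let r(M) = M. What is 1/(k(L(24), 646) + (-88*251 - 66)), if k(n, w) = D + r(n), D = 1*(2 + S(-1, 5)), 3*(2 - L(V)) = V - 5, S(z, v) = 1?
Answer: -3/66466 ≈ -4.5136e-5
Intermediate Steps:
L(V) = 11/3 - V/3 (L(V) = 2 - (V - 5)/3 = 2 - (-5 + V)/3 = 2 + (5/3 - V/3) = 11/3 - V/3)
D = 3 (D = 1*(2 + 1) = 1*3 = 3)
k(n, w) = 3 + n
1/(k(L(24), 646) + (-88*251 - 66)) = 1/((3 + (11/3 - 1/3*24)) + (-88*251 - 66)) = 1/((3 + (11/3 - 8)) + (-22088 - 66)) = 1/((3 - 13/3) - 22154) = 1/(-4/3 - 22154) = 1/(-66466/3) = -3/66466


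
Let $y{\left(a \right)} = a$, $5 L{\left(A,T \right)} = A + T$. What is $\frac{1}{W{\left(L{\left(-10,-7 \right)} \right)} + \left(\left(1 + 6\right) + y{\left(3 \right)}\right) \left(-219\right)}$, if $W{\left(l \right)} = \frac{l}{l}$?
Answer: $- \frac{1}{2189} \approx -0.00045683$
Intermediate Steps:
$L{\left(A,T \right)} = \frac{A}{5} + \frac{T}{5}$ ($L{\left(A,T \right)} = \frac{A + T}{5} = \frac{A}{5} + \frac{T}{5}$)
$W{\left(l \right)} = 1$
$\frac{1}{W{\left(L{\left(-10,-7 \right)} \right)} + \left(\left(1 + 6\right) + y{\left(3 \right)}\right) \left(-219\right)} = \frac{1}{1 + \left(\left(1 + 6\right) + 3\right) \left(-219\right)} = \frac{1}{1 + \left(7 + 3\right) \left(-219\right)} = \frac{1}{1 + 10 \left(-219\right)} = \frac{1}{1 - 2190} = \frac{1}{-2189} = - \frac{1}{2189}$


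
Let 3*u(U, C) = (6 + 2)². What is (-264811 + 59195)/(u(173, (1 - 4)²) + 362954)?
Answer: -308424/544463 ≈ -0.56647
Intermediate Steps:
u(U, C) = 64/3 (u(U, C) = (6 + 2)²/3 = (⅓)*8² = (⅓)*64 = 64/3)
(-264811 + 59195)/(u(173, (1 - 4)²) + 362954) = (-264811 + 59195)/(64/3 + 362954) = -205616/1088926/3 = -205616*3/1088926 = -308424/544463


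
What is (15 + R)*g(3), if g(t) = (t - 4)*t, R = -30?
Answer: 45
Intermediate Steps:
g(t) = t*(-4 + t) (g(t) = (-4 + t)*t = t*(-4 + t))
(15 + R)*g(3) = (15 - 30)*(3*(-4 + 3)) = -45*(-1) = -15*(-3) = 45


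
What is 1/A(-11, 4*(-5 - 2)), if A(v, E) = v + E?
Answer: -1/39 ≈ -0.025641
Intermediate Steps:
A(v, E) = E + v
1/A(-11, 4*(-5 - 2)) = 1/(4*(-5 - 2) - 11) = 1/(4*(-7) - 11) = 1/(-28 - 11) = 1/(-39) = -1/39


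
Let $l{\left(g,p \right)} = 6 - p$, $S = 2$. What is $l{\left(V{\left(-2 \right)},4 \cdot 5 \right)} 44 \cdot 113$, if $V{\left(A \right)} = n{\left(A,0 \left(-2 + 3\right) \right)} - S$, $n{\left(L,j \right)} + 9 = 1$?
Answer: $-69608$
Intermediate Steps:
$n{\left(L,j \right)} = -8$ ($n{\left(L,j \right)} = -9 + 1 = -8$)
$V{\left(A \right)} = -10$ ($V{\left(A \right)} = -8 - 2 = -10$)
$l{\left(V{\left(-2 \right)},4 \cdot 5 \right)} 44 \cdot 113 = \left(6 - 4 \cdot 5\right) 44 \cdot 113 = \left(6 - 20\right) 4972 = \left(-14\right) 4972 = -69608$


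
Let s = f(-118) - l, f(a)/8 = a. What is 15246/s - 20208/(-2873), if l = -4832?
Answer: 6798359/620568 ≈ 10.955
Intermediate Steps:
f(a) = 8*a
s = 3888 (s = 8*(-118) - 1*(-4832) = -944 + 4832 = 3888)
15246/s - 20208/(-2873) = 15246/3888 - 20208/(-2873) = 15246*(1/3888) - 20208*(-1/2873) = 847/216 + 20208/2873 = 6798359/620568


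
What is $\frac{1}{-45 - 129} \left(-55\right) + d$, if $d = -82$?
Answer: $- \frac{14213}{174} \approx -81.684$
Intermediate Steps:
$\frac{1}{-45 - 129} \left(-55\right) + d = \frac{1}{-45 - 129} \left(-55\right) - 82 = \frac{1}{-174} \left(-55\right) - 82 = \left(- \frac{1}{174}\right) \left(-55\right) - 82 = \frac{55}{174} - 82 = - \frac{14213}{174}$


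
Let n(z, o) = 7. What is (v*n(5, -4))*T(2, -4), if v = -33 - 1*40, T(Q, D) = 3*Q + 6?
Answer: -6132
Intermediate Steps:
T(Q, D) = 6 + 3*Q
v = -73 (v = -33 - 40 = -73)
(v*n(5, -4))*T(2, -4) = (-73*7)*(6 + 3*2) = -511*(6 + 6) = -511*12 = -6132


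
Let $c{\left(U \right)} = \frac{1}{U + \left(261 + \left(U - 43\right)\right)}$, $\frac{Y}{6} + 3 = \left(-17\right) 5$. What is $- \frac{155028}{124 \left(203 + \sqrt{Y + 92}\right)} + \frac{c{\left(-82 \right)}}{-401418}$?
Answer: $\frac{- 62 \sqrt{109} + 840118907297 i}{671973732 \left(- 203 i + 2 \sqrt{109}\right)} \approx -6.0943 + 0.62686 i$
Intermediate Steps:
$Y = -528$ ($Y = -18 + 6 \left(\left(-17\right) 5\right) = -18 + 6 \left(-85\right) = -18 - 510 = -528$)
$c{\left(U \right)} = \frac{1}{218 + 2 U}$ ($c{\left(U \right)} = \frac{1}{U + \left(261 + \left(-43 + U\right)\right)} = \frac{1}{U + \left(218 + U\right)} = \frac{1}{218 + 2 U}$)
$- \frac{155028}{124 \left(203 + \sqrt{Y + 92}\right)} + \frac{c{\left(-82 \right)}}{-401418} = - \frac{155028}{124 \left(203 + \sqrt{-528 + 92}\right)} + \frac{\frac{1}{2} \frac{1}{109 - 82}}{-401418} = - \frac{155028}{124 \left(203 + \sqrt{-436}\right)} + \frac{1}{2 \cdot 27} \left(- \frac{1}{401418}\right) = - \frac{155028}{124 \left(203 + 2 i \sqrt{109}\right)} + \frac{1}{2} \cdot \frac{1}{27} \left(- \frac{1}{401418}\right) = - \frac{155028}{25172 + 248 i \sqrt{109}} + \frac{1}{54} \left(- \frac{1}{401418}\right) = - \frac{155028}{25172 + 248 i \sqrt{109}} - \frac{1}{21676572} = - \frac{1}{21676572} - \frac{155028}{25172 + 248 i \sqrt{109}}$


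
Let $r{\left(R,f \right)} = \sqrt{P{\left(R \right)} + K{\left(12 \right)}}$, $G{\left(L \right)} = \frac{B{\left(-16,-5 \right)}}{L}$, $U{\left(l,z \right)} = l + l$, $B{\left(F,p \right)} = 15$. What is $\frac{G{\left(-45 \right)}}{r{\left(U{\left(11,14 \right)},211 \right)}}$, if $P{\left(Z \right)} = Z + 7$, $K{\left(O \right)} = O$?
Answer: $- \frac{\sqrt{41}}{123} \approx -0.052058$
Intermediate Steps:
$U{\left(l,z \right)} = 2 l$
$P{\left(Z \right)} = 7 + Z$
$G{\left(L \right)} = \frac{15}{L}$
$r{\left(R,f \right)} = \sqrt{19 + R}$ ($r{\left(R,f \right)} = \sqrt{\left(7 + R\right) + 12} = \sqrt{19 + R}$)
$\frac{G{\left(-45 \right)}}{r{\left(U{\left(11,14 \right)},211 \right)}} = \frac{15 \frac{1}{-45}}{\sqrt{19 + 2 \cdot 11}} = \frac{15 \left(- \frac{1}{45}\right)}{\sqrt{19 + 22}} = - \frac{1}{3 \sqrt{41}} = - \frac{\frac{1}{41} \sqrt{41}}{3} = - \frac{\sqrt{41}}{123}$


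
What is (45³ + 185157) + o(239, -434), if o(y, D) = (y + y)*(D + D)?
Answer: -138622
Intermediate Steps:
o(y, D) = 4*D*y (o(y, D) = (2*y)*(2*D) = 4*D*y)
(45³ + 185157) + o(239, -434) = (45³ + 185157) + 4*(-434)*239 = (91125 + 185157) - 414904 = 276282 - 414904 = -138622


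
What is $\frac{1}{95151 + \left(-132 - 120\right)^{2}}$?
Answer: $\frac{1}{158655} \approx 6.303 \cdot 10^{-6}$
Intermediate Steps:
$\frac{1}{95151 + \left(-132 - 120\right)^{2}} = \frac{1}{95151 + \left(-252\right)^{2}} = \frac{1}{95151 + 63504} = \frac{1}{158655}$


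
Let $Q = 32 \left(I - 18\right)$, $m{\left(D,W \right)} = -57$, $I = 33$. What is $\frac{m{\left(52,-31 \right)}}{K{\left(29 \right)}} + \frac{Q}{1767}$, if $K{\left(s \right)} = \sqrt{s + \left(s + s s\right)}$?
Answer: $\frac{160}{589} - \frac{57 \sqrt{899}}{899} \approx -1.6294$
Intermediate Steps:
$Q = 480$ ($Q = 32 \left(33 - 18\right) = 32 \cdot 15 = 480$)
$K{\left(s \right)} = \sqrt{s^{2} + 2 s}$ ($K{\left(s \right)} = \sqrt{s + \left(s + s^{2}\right)} = \sqrt{s^{2} + 2 s}$)
$\frac{m{\left(52,-31 \right)}}{K{\left(29 \right)}} + \frac{Q}{1767} = - \frac{57}{\sqrt{29 \left(2 + 29\right)}} + \frac{480}{1767} = - \frac{57}{\sqrt{29 \cdot 31}} + 480 \cdot \frac{1}{1767} = - \frac{57}{\sqrt{899}} + \frac{160}{589} = - 57 \frac{\sqrt{899}}{899} + \frac{160}{589} = - \frac{57 \sqrt{899}}{899} + \frac{160}{589} = \frac{160}{589} - \frac{57 \sqrt{899}}{899}$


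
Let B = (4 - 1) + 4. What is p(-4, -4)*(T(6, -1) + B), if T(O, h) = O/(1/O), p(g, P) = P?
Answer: -172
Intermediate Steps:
T(O, h) = O**2 (T(O, h) = O*O = O**2)
B = 7 (B = 3 + 4 = 7)
p(-4, -4)*(T(6, -1) + B) = -4*(6**2 + 7) = -4*(36 + 7) = -4*43 = -172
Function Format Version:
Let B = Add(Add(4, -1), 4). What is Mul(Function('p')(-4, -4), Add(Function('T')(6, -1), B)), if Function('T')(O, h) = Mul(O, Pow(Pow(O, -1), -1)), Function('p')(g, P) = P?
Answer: -172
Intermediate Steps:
Function('T')(O, h) = Pow(O, 2) (Function('T')(O, h) = Mul(O, O) = Pow(O, 2))
B = 7 (B = Add(3, 4) = 7)
Mul(Function('p')(-4, -4), Add(Function('T')(6, -1), B)) = Mul(-4, Add(Pow(6, 2), 7)) = Mul(-4, Add(36, 7)) = Mul(-4, 43) = -172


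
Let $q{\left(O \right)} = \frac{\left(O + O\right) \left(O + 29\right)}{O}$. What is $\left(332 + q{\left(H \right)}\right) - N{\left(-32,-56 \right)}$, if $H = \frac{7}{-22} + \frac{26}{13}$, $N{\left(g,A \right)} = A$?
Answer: $\frac{4943}{11} \approx 449.36$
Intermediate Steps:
$H = \frac{37}{22}$ ($H = 7 \left(- \frac{1}{22}\right) + 26 \cdot \frac{1}{13} = - \frac{7}{22} + 2 = \frac{37}{22} \approx 1.6818$)
$q{\left(O \right)} = 58 + 2 O$ ($q{\left(O \right)} = \frac{2 O \left(29 + O\right)}{O} = 58 + 2 O$)
$\left(332 + q{\left(H \right)}\right) - N{\left(-32,-56 \right)} = \left(332 + \left(58 + 2 \cdot \frac{37}{22}\right)\right) - -56 = \left(332 + \left(58 + \frac{37}{11}\right)\right) + 56 = \left(332 + \frac{675}{11}\right) + 56 = \frac{4327}{11} + 56 = \frac{4943}{11}$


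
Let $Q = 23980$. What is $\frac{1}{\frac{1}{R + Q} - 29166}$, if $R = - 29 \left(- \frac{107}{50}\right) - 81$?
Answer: $- \frac{1198053}{34942413748} \approx -3.4287 \cdot 10^{-5}$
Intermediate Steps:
$R = - \frac{947}{50}$ ($R = - 29 \left(\left(-107\right) \frac{1}{50}\right) - 81 = \left(-29\right) \left(- \frac{107}{50}\right) - 81 = \frac{3103}{50} - 81 = - \frac{947}{50} \approx -18.94$)
$\frac{1}{\frac{1}{R + Q} - 29166} = \frac{1}{\frac{1}{- \frac{947}{50} + 23980} - 29166} = \frac{1}{\frac{1}{\frac{1198053}{50}} - 29166} = \frac{1}{\frac{50}{1198053} - 29166} = \frac{1}{- \frac{34942413748}{1198053}} = - \frac{1198053}{34942413748}$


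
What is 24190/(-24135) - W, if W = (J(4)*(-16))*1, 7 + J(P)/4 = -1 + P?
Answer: -1240550/4827 ≈ -257.00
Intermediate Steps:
J(P) = -32 + 4*P (J(P) = -28 + 4*(-1 + P) = -28 + (-4 + 4*P) = -32 + 4*P)
W = 256 (W = ((-32 + 4*4)*(-16))*1 = ((-32 + 16)*(-16))*1 = -16*(-16)*1 = 256*1 = 256)
24190/(-24135) - W = 24190/(-24135) - 1*256 = 24190*(-1/24135) - 256 = -4838/4827 - 256 = -1240550/4827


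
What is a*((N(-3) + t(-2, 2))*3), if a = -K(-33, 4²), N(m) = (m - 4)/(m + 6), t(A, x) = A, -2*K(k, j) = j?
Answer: -104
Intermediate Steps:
K(k, j) = -j/2
N(m) = (-4 + m)/(6 + m)
a = 8 (a = -(-1)*4²/2 = -(-1)*16/2 = -1*(-8) = 8)
a*((N(-3) + t(-2, 2))*3) = 8*(((-4 - 3)/(6 - 3) - 2)*3) = 8*((-7/3 - 2)*3) = 8*(-13/3*3) = 8*(-13) = -104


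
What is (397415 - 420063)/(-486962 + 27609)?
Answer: 22648/459353 ≈ 0.049304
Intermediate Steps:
(397415 - 420063)/(-486962 + 27609) = -22648/(-459353) = -22648*(-1/459353) = 22648/459353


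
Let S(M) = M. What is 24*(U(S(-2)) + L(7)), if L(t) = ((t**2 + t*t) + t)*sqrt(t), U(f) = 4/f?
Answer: -48 + 2520*sqrt(7) ≈ 6619.3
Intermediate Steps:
L(t) = sqrt(t)*(t + 2*t**2) (L(t) = ((t**2 + t**2) + t)*sqrt(t) = (2*t**2 + t)*sqrt(t) = (t + 2*t**2)*sqrt(t) = sqrt(t)*(t + 2*t**2))
24*(U(S(-2)) + L(7)) = 24*(4/(-2) + 7**(3/2)*(1 + 2*7)) = 24*(4*(-1/2) + (7*sqrt(7))*(1 + 14)) = 24*(-2 + (7*sqrt(7))*15) = 24*(-2 + 105*sqrt(7)) = -48 + 2520*sqrt(7)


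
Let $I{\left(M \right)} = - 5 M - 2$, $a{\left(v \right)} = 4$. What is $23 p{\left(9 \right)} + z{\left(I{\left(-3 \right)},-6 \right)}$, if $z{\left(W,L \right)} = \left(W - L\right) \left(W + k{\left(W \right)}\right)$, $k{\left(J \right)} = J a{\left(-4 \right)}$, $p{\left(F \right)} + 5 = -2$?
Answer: $1074$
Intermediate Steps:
$p{\left(F \right)} = -7$ ($p{\left(F \right)} = -5 - 2 = -7$)
$k{\left(J \right)} = 4 J$ ($k{\left(J \right)} = J 4 = 4 J$)
$I{\left(M \right)} = -2 - 5 M$
$z{\left(W,L \right)} = 5 W \left(W - L\right)$ ($z{\left(W,L \right)} = \left(W - L\right) \left(W + 4 W\right) = \left(W - L\right) 5 W = 5 W \left(W - L\right)$)
$23 p{\left(9 \right)} + z{\left(I{\left(-3 \right)},-6 \right)} = 23 \left(-7\right) + 5 \left(-2 - -15\right) \left(\left(-2 - -15\right) - -6\right) = -161 + 5 \left(-2 + 15\right) \left(\left(-2 + 15\right) + 6\right) = -161 + 5 \cdot 13 \left(13 + 6\right) = -161 + 5 \cdot 13 \cdot 19 = -161 + 1235 = 1074$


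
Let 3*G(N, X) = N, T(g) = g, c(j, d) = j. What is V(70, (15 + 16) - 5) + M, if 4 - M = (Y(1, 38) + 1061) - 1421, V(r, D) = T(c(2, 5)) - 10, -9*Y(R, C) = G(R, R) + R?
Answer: 9616/27 ≈ 356.15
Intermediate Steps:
G(N, X) = N/3
Y(R, C) = -4*R/27 (Y(R, C) = -(R/3 + R)/9 = -4*R/27)
V(r, D) = -8 (V(r, D) = 2 - 10 = -8)
M = 9832/27 (M = 4 - ((-4/27*1 + 1061) - 1421) = 4 - ((-4/27 + 1061) - 1421) = 4 - (28643/27 - 1421) = 4 - 1*(-9724/27) = 4 + 9724/27 = 9832/27 ≈ 364.15)
V(70, (15 + 16) - 5) + M = -8 + 9832/27 = 9616/27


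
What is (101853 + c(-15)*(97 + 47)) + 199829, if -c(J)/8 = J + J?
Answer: 336242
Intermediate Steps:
c(J) = -16*J (c(J) = -8*(J + J) = -16*J)
(101853 + c(-15)*(97 + 47)) + 199829 = (101853 + (-16*(-15))*(97 + 47)) + 199829 = (101853 + 240*144) + 199829 = (101853 + 34560) + 199829 = 136413 + 199829 = 336242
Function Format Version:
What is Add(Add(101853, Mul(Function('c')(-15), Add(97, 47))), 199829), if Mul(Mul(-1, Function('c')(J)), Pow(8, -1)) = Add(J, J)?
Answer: 336242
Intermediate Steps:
Function('c')(J) = Mul(-16, J) (Function('c')(J) = Mul(-8, Add(J, J)) = Mul(-8, Mul(2, J)) = Mul(-16, J))
Add(Add(101853, Mul(Function('c')(-15), Add(97, 47))), 199829) = Add(Add(101853, Mul(Mul(-16, -15), Add(97, 47))), 199829) = Add(Add(101853, Mul(240, 144)), 199829) = Add(Add(101853, 34560), 199829) = Add(136413, 199829) = 336242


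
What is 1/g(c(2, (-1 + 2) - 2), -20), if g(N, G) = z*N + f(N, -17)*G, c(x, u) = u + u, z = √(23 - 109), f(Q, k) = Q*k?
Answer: I/(2*(√86 - 340*I)) ≈ -0.0014695 + 4.0081e-5*I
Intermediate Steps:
z = I*√86 (z = √(-86) = I*√86 ≈ 9.2736*I)
c(x, u) = 2*u
g(N, G) = -17*G*N + I*N*√86 (g(N, G) = (I*√86)*N + (N*(-17))*G = I*N*√86 + (-17*N)*G = I*N*√86 - 17*G*N = -17*G*N + I*N*√86)
1/g(c(2, (-1 + 2) - 2), -20) = 1/((2*((-1 + 2) - 2))*(-17*(-20) + I*√86)) = 1/((2*(1 - 2))*(340 + I*√86)) = 1/((2*(-1))*(340 + I*√86)) = 1/(-2*(340 + I*√86)) = 1/(-680 - 2*I*√86)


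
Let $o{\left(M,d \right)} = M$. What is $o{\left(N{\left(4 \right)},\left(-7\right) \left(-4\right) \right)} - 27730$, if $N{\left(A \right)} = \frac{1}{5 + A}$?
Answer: $- \frac{249569}{9} \approx -27730.0$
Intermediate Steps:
$o{\left(N{\left(4 \right)},\left(-7\right) \left(-4\right) \right)} - 27730 = \frac{1}{5 + 4} - 27730 = \frac{1}{9} - 27730 = - \frac{249569}{9}$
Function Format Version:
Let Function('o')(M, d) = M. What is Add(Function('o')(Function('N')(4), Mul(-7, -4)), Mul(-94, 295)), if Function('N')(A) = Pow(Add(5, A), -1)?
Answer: Rational(-249569, 9) ≈ -27730.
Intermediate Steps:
Add(Function('o')(Function('N')(4), Mul(-7, -4)), Mul(-94, 295)) = Add(Pow(Add(5, 4), -1), Mul(-94, 295)) = Add(Pow(9, -1), -27730) = Add(Rational(1, 9), -27730) = Rational(-249569, 9)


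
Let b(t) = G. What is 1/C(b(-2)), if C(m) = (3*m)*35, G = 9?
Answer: 1/945 ≈ 0.0010582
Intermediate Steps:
b(t) = 9
C(m) = 105*m
1/C(b(-2)) = 1/(105*9) = 1/945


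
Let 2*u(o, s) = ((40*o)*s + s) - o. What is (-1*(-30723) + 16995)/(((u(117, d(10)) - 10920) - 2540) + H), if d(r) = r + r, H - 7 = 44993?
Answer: 95436/156583 ≈ 0.60949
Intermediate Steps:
H = 45000 (H = 7 + 44993 = 45000)
d(r) = 2*r
u(o, s) = s/2 - o/2 + 20*o*s (u(o, s) = (((40*o)*s + s) - o)/2 = ((40*o*s + s) - o)/2 = ((s + 40*o*s) - o)/2 = (s - o + 40*o*s)/2 = s/2 - o/2 + 20*o*s)
(-1*(-30723) + 16995)/(((u(117, d(10)) - 10920) - 2540) + H) = (-1*(-30723) + 16995)/(((((2*10)/2 - ½*117 + 20*117*(2*10)) - 10920) - 2540) + 45000) = (30723 + 16995)/(((((½)*20 - 117/2 + 20*117*20) - 10920) - 2540) + 45000) = 47718/((((10 - 117/2 + 46800) - 10920) - 2540) + 45000) = 47718/(((93503/2 - 10920) - 2540) + 45000) = 47718/((71663/2 - 2540) + 45000) = 47718/(66583/2 + 45000) = 47718/(156583/2) = 47718*(2/156583) = 95436/156583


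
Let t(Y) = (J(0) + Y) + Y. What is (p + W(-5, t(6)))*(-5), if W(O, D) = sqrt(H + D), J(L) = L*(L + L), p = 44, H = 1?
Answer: -220 - 5*sqrt(13) ≈ -238.03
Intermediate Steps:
J(L) = 2*L**2 (J(L) = L*(2*L) = 2*L**2)
t(Y) = 2*Y (t(Y) = (2*0**2 + Y) + Y = (2*0 + Y) + Y = (0 + Y) + Y = Y + Y = 2*Y)
W(O, D) = sqrt(1 + D)
(p + W(-5, t(6)))*(-5) = (44 + sqrt(1 + 2*6))*(-5) = (44 + sqrt(1 + 12))*(-5) = (44 + sqrt(13))*(-5) = -220 - 5*sqrt(13)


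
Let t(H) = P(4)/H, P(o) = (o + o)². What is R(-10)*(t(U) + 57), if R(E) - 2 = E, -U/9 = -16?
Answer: -4136/9 ≈ -459.56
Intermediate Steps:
U = 144 (U = -9*(-16) = 144)
P(o) = 4*o² (P(o) = (2*o)² = 4*o²)
R(E) = 2 + E
t(H) = 64/H (t(H) = (4*4²)/H = (4*16)/H = 64/H)
R(-10)*(t(U) + 57) = (2 - 10)*(64/144 + 57) = -8*(64*(1/144) + 57) = -8*(4/9 + 57) = -8*517/9 = -4136/9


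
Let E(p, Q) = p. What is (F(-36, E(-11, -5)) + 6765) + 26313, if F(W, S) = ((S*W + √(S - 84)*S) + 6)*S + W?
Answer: 28620 + 121*I*√95 ≈ 28620.0 + 1179.4*I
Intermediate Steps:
F(W, S) = W + S*(6 + S*W + S*√(-84 + S)) (F(W, S) = ((S*W + √(-84 + S)*S) + 6)*S + W = ((S*W + S*√(-84 + S)) + 6)*S + W = (6 + S*W + S*√(-84 + S))*S + W = S*(6 + S*W + S*√(-84 + S)) + W = W + S*(6 + S*W + S*√(-84 + S)))
(F(-36, E(-11, -5)) + 6765) + 26313 = ((-36 + 6*(-11) - 36*(-11)² + (-11)²*√(-84 - 11)) + 6765) + 26313 = ((-36 - 66 - 36*121 + 121*√(-95)) + 6765) + 26313 = ((-36 - 66 - 4356 + 121*(I*√95)) + 6765) + 26313 = ((-36 - 66 - 4356 + 121*I*√95) + 6765) + 26313 = ((-4458 + 121*I*√95) + 6765) + 26313 = (2307 + 121*I*√95) + 26313 = 28620 + 121*I*√95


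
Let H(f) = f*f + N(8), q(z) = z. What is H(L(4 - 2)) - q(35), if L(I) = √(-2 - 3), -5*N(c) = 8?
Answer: -208/5 ≈ -41.600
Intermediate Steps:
N(c) = -8/5 (N(c) = -⅕*8 = -8/5)
L(I) = I*√5 (L(I) = √(-5) = I*√5)
H(f) = -8/5 + f² (H(f) = f*f - 8/5 = f² - 8/5 = -8/5 + f²)
H(L(4 - 2)) - q(35) = (-8/5 + (I*√5)²) - 1*35 = (-8/5 - 5) - 35 = -33/5 - 35 = -208/5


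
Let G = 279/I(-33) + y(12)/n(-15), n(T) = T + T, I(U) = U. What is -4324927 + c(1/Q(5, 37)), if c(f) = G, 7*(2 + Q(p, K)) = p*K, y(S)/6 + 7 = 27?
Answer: -47574334/11 ≈ -4.3249e+6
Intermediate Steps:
y(S) = 120 (y(S) = -42 + 6*27 = -42 + 162 = 120)
n(T) = 2*T
Q(p, K) = -2 + K*p/7 (Q(p, K) = -2 + (p*K)/7 = -2 + (K*p)/7 = -2 + K*p/7)
G = -137/11 (G = 279/(-33) + 120/((2*(-15))) = 279*(-1/33) + 120/(-30) = -93/11 + 120*(-1/30) = -93/11 - 4 = -137/11 ≈ -12.455)
c(f) = -137/11
-4324927 + c(1/Q(5, 37)) = -4324927 - 137/11 = -47574334/11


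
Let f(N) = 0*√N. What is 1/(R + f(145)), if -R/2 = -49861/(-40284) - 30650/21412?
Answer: 107820126/41770217 ≈ 2.5813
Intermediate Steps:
R = 41770217/107820126 (R = -2*(-49861/(-40284) - 30650/21412) = -2*(-49861*(-1/40284) - 30650*1/21412) = -2*(49861/40284 - 15325/10706) = -2*(-41770217/215640252) = 41770217/107820126 ≈ 0.38741)
f(N) = 0
1/(R + f(145)) = 1/(41770217/107820126 + 0) = 1/(41770217/107820126) = 107820126/41770217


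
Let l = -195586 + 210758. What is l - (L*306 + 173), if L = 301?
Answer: -77107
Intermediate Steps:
l = 15172
l - (L*306 + 173) = 15172 - (301*306 + 173) = 15172 - (92106 + 173) = 15172 - 1*92279 = 15172 - 92279 = -77107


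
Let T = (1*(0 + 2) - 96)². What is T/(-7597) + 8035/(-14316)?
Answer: -187538071/108758652 ≈ -1.7243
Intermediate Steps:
T = 8836 (T = (1*2 - 96)² = (2 - 96)² = (-94)² = 8836)
T/(-7597) + 8035/(-14316) = 8836/(-7597) + 8035/(-14316) = 8836*(-1/7597) + 8035*(-1/14316) = -8836/7597 - 8035/14316 = -187538071/108758652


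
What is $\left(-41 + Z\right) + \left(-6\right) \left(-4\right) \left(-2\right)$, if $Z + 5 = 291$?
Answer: $197$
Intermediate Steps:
$Z = 286$ ($Z = -5 + 291 = 286$)
$\left(-41 + Z\right) + \left(-6\right) \left(-4\right) \left(-2\right) = \left(-41 + 286\right) + \left(-6\right) \left(-4\right) \left(-2\right) = 245 + 24 \left(-2\right) = 245 - 48 = 197$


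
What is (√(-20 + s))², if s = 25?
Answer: 5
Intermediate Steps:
(√(-20 + s))² = (√(-20 + 25))² = (√5)² = 5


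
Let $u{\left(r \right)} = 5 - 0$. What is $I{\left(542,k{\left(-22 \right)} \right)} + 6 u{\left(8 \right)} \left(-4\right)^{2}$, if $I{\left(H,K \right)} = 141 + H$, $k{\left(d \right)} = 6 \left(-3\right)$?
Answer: $1163$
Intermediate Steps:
$k{\left(d \right)} = -18$
$u{\left(r \right)} = 5$ ($u{\left(r \right)} = 5 + 0 = 5$)
$I{\left(542,k{\left(-22 \right)} \right)} + 6 u{\left(8 \right)} \left(-4\right)^{2} = \left(141 + 542\right) + 6 \cdot 5 \left(-4\right)^{2} = 683 + 30 \cdot 16 = 683 + 480 = 1163$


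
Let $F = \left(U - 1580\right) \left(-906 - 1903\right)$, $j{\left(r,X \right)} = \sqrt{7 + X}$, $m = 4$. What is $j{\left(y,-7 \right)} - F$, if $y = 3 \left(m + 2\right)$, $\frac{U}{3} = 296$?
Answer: $-1943828$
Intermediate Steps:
$U = 888$ ($U = 3 \cdot 296 = 888$)
$y = 18$ ($y = 3 \left(4 + 2\right) = 3 \cdot 6 = 18$)
$F = 1943828$ ($F = \left(888 - 1580\right) \left(-906 - 1903\right) = \left(-692\right) \left(-2809\right) = 1943828$)
$j{\left(y,-7 \right)} - F = \sqrt{7 - 7} - 1943828 = \sqrt{0} - 1943828 = 0 - 1943828 = -1943828$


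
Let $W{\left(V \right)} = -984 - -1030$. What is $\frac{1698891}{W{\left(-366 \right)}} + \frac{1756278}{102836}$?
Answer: $\frac{21848492958}{591307} \approx 36950.0$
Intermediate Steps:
$W{\left(V \right)} = 46$ ($W{\left(V \right)} = -984 + 1030 = 46$)
$\frac{1698891}{W{\left(-366 \right)}} + \frac{1756278}{102836} = \frac{1698891}{46} + \frac{1756278}{102836} = 1698891 \cdot \frac{1}{46} + 1756278 \cdot \frac{1}{102836} = \frac{1698891}{46} + \frac{878139}{51418} = \frac{21848492958}{591307}$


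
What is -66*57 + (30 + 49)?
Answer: -3683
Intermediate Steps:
-66*57 + (30 + 49) = -3762 + 79 = -3683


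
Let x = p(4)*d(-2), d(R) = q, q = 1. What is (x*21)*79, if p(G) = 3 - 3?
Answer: 0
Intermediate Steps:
p(G) = 0
d(R) = 1
x = 0 (x = 0*1 = 0)
(x*21)*79 = (0*21)*79 = 0*79 = 0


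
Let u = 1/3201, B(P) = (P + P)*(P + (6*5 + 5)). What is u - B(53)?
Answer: -29858927/3201 ≈ -9328.0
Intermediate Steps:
B(P) = 2*P*(35 + P) (B(P) = (2*P)*(P + (30 + 5)) = (2*P)*(P + 35) = (2*P)*(35 + P) = 2*P*(35 + P))
u = 1/3201 ≈ 0.00031240
u - B(53) = 1/3201 - 2*53*(35 + 53) = 1/3201 - 2*53*88 = 1/3201 - 1*9328 = 1/3201 - 9328 = -29858927/3201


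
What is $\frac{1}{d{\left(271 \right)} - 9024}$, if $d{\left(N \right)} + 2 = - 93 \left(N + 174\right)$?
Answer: $- \frac{1}{50411} \approx -1.9837 \cdot 10^{-5}$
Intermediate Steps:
$d{\left(N \right)} = -16184 - 93 N$ ($d{\left(N \right)} = -2 - 93 \left(N + 174\right) = -2 - 93 \left(174 + N\right) = -2 - \left(16182 + 93 N\right) = -16184 - 93 N$)
$\frac{1}{d{\left(271 \right)} - 9024} = \frac{1}{\left(-16184 - 25203\right) - 9024} = \frac{1}{-41387 - 9024} = \frac{1}{-50411} = - \frac{1}{50411}$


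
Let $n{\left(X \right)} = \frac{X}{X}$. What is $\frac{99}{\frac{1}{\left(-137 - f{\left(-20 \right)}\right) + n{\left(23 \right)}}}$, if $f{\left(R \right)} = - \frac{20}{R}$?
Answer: $-13563$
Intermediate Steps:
$n{\left(X \right)} = 1$
$\frac{99}{\frac{1}{\left(-137 - f{\left(-20 \right)}\right) + n{\left(23 \right)}}} = \frac{99}{\frac{1}{\left(-137 - - \frac{20}{-20}\right) + 1}} = \frac{99}{\frac{1}{\left(-137 - \left(-20\right) \left(- \frac{1}{20}\right)\right) + 1}} = \frac{99}{\frac{1}{\left(-137 - 1\right) + 1}} = \frac{99}{\frac{1}{-138 + 1}} = \frac{99}{\frac{1}{-137}} = \frac{99}{- \frac{1}{137}} = 99 \left(-137\right) = -13563$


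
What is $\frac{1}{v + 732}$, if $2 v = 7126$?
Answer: $\frac{1}{4295} \approx 0.00023283$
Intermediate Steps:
$v = 3563$ ($v = \frac{1}{2} \cdot 7126 = 3563$)
$\frac{1}{v + 732} = \frac{1}{3563 + 732} = \frac{1}{4295}$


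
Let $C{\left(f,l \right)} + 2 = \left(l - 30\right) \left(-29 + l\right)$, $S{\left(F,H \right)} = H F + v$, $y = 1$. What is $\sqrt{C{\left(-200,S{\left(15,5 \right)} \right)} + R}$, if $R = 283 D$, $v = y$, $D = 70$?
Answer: $13 \sqrt{130} \approx 148.22$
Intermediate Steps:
$v = 1$
$S{\left(F,H \right)} = 1 + F H$ ($S{\left(F,H \right)} = H F + 1 = F H + 1 = 1 + F H$)
$C{\left(f,l \right)} = -2 + \left(-30 + l\right) \left(-29 + l\right)$ ($C{\left(f,l \right)} = -2 + \left(l - 30\right) \left(-29 + l\right) = -2 + \left(-30 + l\right) \left(-29 + l\right)$)
$R = 19810$ ($R = 283 \cdot 70 = 19810$)
$\sqrt{C{\left(-200,S{\left(15,5 \right)} \right)} + R} = \sqrt{\left(868 + \left(1 + 15 \cdot 5\right)^{2} - 59 \left(1 + 15 \cdot 5\right)\right) + 19810} = \sqrt{\left(868 + \left(1 + 75\right)^{2} - 59 \left(1 + 75\right)\right) + 19810} = \sqrt{\left(868 + 76^{2} - 4484\right) + 19810} = \sqrt{\left(868 + 5776 - 4484\right) + 19810} = \sqrt{2160 + 19810} = \sqrt{21970} = 13 \sqrt{130}$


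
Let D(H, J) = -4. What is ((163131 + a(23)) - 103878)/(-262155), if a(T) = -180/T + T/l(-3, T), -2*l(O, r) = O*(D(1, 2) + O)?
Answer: -28614361/126620865 ≈ -0.22598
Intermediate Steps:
l(O, r) = -O*(-4 + O)/2
a(T) = -180/T - 2*T/21 (a(T) = -180/T + T/(((½)*(-3)*(4 - 1*(-3)))) = -180/T + T/(((½)*(-3)*(4 + 3))) = -180/T + T/(((½)*(-3)*7)) = -180/T + T/(-21/2) = -180/T + T*(-2/21) = -180/T - 2*T/21)
((163131 + a(23)) - 103878)/(-262155) = ((163131 + (-180/23 - 2/21*23)) - 103878)/(-262155) = ((163131 + (-180*1/23 - 46/21)) - 103878)*(-1/262155) = ((163131 + (-180/23 - 46/21)) - 103878)*(-1/262155) = ((163131 - 4838/483) - 103878)*(-1/262155) = (78787435/483 - 103878)*(-1/262155) = (28614361/483)*(-1/262155) = -28614361/126620865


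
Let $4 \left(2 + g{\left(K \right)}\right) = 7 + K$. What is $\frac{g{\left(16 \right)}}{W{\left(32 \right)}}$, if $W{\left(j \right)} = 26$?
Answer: $\frac{15}{104} \approx 0.14423$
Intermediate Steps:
$g{\left(K \right)} = - \frac{1}{4} + \frac{K}{4}$ ($g{\left(K \right)} = -2 + \frac{7 + K}{4} = -2 + \left(\frac{7}{4} + \frac{K}{4}\right) = - \frac{1}{4} + \frac{K}{4}$)
$\frac{g{\left(16 \right)}}{W{\left(32 \right)}} = \frac{- \frac{1}{4} + \frac{1}{4} \cdot 16}{26} = \left(- \frac{1}{4} + 4\right) \frac{1}{26} = \frac{15}{4} \cdot \frac{1}{26} = \frac{15}{104}$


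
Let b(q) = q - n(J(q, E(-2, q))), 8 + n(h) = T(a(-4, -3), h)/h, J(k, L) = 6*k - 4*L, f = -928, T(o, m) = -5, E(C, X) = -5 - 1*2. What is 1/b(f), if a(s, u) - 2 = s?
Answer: -1108/1019361 ≈ -0.0010870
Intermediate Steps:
a(s, u) = 2 + s
E(C, X) = -7 (E(C, X) = -5 - 2 = -7)
J(k, L) = -4*L + 6*k
n(h) = -8 - 5/h
b(q) = 8 + q + 5/(28 + 6*q) (b(q) = q - (-8 - 5/(-4*(-7) + 6*q)) = q - (-8 - 5/(28 + 6*q)) = q + (8 + 5/(28 + 6*q)) = 8 + q + 5/(28 + 6*q))
1/b(f) = 1/((229 + 6*(-928)**2 + 76*(-928))/(2*(14 + 3*(-928)))) = 1/((229 + 6*861184 - 70528)/(2*(14 - 2784))) = 1/((1/2)*(229 + 5167104 - 70528)/(-2770)) = 1/((1/2)*(-1/2770)*5096805) = 1/(-1019361/1108) = -1108/1019361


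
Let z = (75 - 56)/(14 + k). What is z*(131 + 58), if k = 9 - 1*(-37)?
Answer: 1197/20 ≈ 59.850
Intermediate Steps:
k = 46 (k = 9 + 37 = 46)
z = 19/60 (z = (75 - 56)/(14 + 46) = 19/60 ≈ 0.31667)
z*(131 + 58) = 19*(131 + 58)/60 = (19/60)*189 = 1197/20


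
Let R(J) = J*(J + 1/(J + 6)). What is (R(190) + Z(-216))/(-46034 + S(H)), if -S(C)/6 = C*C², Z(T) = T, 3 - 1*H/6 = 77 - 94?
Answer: -3516727/1020575332 ≈ -0.0034458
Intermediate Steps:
H = 120 (H = 18 - 6*(77 - 94) = 18 - 6*(-17) = 18 + 102 = 120)
R(J) = J*(J + 1/(6 + J))
S(C) = -6*C³ (S(C) = -6*C*C² = -6*C³)
(R(190) + Z(-216))/(-46034 + S(H)) = (190*(1 + 190² + 6*190)/(6 + 190) - 216)/(-46034 - 6*120³) = (190*(1 + 36100 + 1140)/196 - 216)/(-46034 - 6*1728000) = (190*(1/196)*37241 - 216)/(-46034 - 10368000) = (3537895/98 - 216)/(-10414034) = (3516727/98)*(-1/10414034) = -3516727/1020575332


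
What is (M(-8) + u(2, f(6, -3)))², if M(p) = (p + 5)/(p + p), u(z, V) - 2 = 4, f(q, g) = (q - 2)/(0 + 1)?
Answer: 9801/256 ≈ 38.285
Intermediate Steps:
f(q, g) = -2 + q (f(q, g) = (-2 + q)/1 = (-2 + q)*1 = -2 + q)
u(z, V) = 6 (u(z, V) = 2 + 4 = 6)
M(p) = (5 + p)/(2*p) (M(p) = (5 + p)/((2*p)) = (5 + p)*(1/(2*p)) = (5 + p)/(2*p))
(M(-8) + u(2, f(6, -3)))² = ((½)*(5 - 8)/(-8) + 6)² = ((½)*(-⅛)*(-3) + 6)² = (3/16 + 6)² = (99/16)² = 9801/256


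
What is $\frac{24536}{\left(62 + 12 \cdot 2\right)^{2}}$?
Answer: $\frac{6134}{1849} \approx 3.3175$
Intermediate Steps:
$\frac{24536}{\left(62 + 12 \cdot 2\right)^{2}} = \frac{24536}{\left(62 + 24\right)^{2}} = \frac{24536}{86^{2}} = \frac{24536}{7396} = 24536 \cdot \frac{1}{7396} = \frac{6134}{1849}$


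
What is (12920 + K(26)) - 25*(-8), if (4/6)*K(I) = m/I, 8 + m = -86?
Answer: 340979/26 ≈ 13115.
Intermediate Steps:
m = -94 (m = -8 - 86 = -94)
K(I) = -141/I (K(I) = 3*(-94/I)/2 = -141/I)
(12920 + K(26)) - 25*(-8) = (12920 - 141/26) - 25*(-8) = (12920 - 141*1/26) + 200 = (12920 - 141/26) + 200 = 335779/26 + 200 = 340979/26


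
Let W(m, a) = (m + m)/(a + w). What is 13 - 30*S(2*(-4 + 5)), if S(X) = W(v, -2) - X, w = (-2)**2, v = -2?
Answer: 133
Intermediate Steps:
w = 4
W(m, a) = 2*m/(4 + a) (W(m, a) = (m + m)/(a + 4) = (2*m)/(4 + a) = 2*m/(4 + a))
S(X) = -2 - X (S(X) = 2*(-2)/(4 - 2) - X = 2*(-2)/2 - X = 2*(-2)*(1/2) - X = -2 - X)
13 - 30*S(2*(-4 + 5)) = 13 - 30*(-2 - 2*(-4 + 5)) = 13 - 30*(-2 - 2) = 13 - 30*(-4) = 13 + 120 = 133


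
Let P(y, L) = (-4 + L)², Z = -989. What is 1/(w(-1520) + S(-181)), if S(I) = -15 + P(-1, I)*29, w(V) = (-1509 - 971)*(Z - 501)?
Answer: 1/4687710 ≈ 2.1332e-7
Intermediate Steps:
w(V) = 3695200 (w(V) = (-1509 - 971)*(-989 - 501) = -2480*(-1490) = 3695200)
S(I) = -15 + 29*(-4 + I)² (S(I) = -15 + (-4 + I)²*29 = -15 + 29*(-4 + I)²)
1/(w(-1520) + S(-181)) = 1/(3695200 + (-15 + 29*(-4 - 181)²)) = 1/(3695200 + (-15 + 29*(-185)²)) = 1/(3695200 + (-15 + 29*34225)) = 1/(3695200 + (-15 + 992525)) = 1/(3695200 + 992510) = 1/4687710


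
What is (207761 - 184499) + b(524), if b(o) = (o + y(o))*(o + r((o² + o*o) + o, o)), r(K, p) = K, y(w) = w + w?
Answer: 864937662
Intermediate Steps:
y(w) = 2*w
b(o) = 3*o*(2*o + 2*o²) (b(o) = (o + 2*o)*(o + ((o² + o*o) + o)) = (3*o)*(o + ((o² + o²) + o)) = (3*o)*(o + (2*o² + o)) = (3*o)*(o + (o + 2*o²)) = (3*o)*(2*o + 2*o²) = 3*o*(2*o + 2*o²))
(207761 - 184499) + b(524) = (207761 - 184499) + 6*524²*(1 + 524) = 23262 + 6*274576*525 = 23262 + 864914400 = 864937662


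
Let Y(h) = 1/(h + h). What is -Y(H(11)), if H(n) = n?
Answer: -1/22 ≈ -0.045455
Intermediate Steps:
Y(h) = 1/(2*h)
-Y(H(11)) = -1/(2*11) = -1*1/22 = -1/22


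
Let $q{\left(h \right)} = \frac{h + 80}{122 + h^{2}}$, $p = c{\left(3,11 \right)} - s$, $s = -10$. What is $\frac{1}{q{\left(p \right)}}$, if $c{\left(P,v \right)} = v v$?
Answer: $\frac{17283}{211} \approx 81.91$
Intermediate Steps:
$c{\left(P,v \right)} = v^{2}$
$p = 131$ ($p = 11^{2} - -10 = 121 + 10 = 131$)
$q{\left(h \right)} = \frac{80 + h}{122 + h^{2}}$
$\frac{1}{q{\left(p \right)}} = \frac{1}{\frac{1}{122 + 131^{2}} \left(80 + 131\right)} = \frac{1}{\frac{1}{122 + 17161} \cdot 211} = \frac{1}{\frac{1}{17283} \cdot 211} = \frac{1}{\frac{211}{17283}} = \frac{17283}{211}$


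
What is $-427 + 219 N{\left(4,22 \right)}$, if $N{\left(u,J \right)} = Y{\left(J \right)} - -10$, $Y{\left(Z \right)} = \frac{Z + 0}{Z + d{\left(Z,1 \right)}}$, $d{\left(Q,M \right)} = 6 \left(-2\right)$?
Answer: $\frac{11224}{5} \approx 2244.8$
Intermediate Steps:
$d{\left(Q,M \right)} = -12$
$Y{\left(Z \right)} = \frac{Z}{-12 + Z}$ ($Y{\left(Z \right)} = \frac{Z + 0}{Z - 12} = \frac{Z}{-12 + Z}$)
$N{\left(u,J \right)} = 10 + \frac{J}{-12 + J}$ ($N{\left(u,J \right)} = \frac{J}{-12 + J} - -10 = \frac{J}{-12 + J} + 10 = 10 + \frac{J}{-12 + J}$)
$-427 + 219 N{\left(4,22 \right)} = -427 + 219 \frac{-120 + 11 \cdot 22}{-12 + 22} = -427 + 219 \frac{-120 + 242}{10} = -427 + 219 \cdot \frac{1}{10} \cdot 122 = -427 + 219 \cdot \frac{61}{5} = -427 + \frac{13359}{5} = \frac{11224}{5}$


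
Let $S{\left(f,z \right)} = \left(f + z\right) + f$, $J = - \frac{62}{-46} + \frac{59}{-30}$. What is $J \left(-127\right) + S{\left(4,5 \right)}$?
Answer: $\frac{63199}{690} \approx 91.593$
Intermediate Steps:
$J = - \frac{427}{690}$ ($J = \left(-62\right) \left(- \frac{1}{46}\right) + 59 \left(- \frac{1}{30}\right) = \frac{31}{23} - \frac{59}{30} = - \frac{427}{690} \approx -0.61884$)
$S{\left(f,z \right)} = z + 2 f$
$J \left(-127\right) + S{\left(4,5 \right)} = \left(- \frac{427}{690}\right) \left(-127\right) + \left(5 + 2 \cdot 4\right) = \frac{54229}{690} + \left(5 + 8\right) = \frac{54229}{690} + 13 = \frac{63199}{690}$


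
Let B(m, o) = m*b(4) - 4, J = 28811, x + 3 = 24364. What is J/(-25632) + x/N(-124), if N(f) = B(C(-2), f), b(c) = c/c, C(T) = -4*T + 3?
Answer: 624219475/179424 ≈ 3479.0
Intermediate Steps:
x = 24361 (x = -3 + 24364 = 24361)
C(T) = 3 - 4*T
b(c) = 1
B(m, o) = -4 + m (B(m, o) = m*1 - 4 = m - 4 = -4 + m)
N(f) = 7 (N(f) = -4 + (3 - 4*(-2)) = -4 + (3 + 8) = -4 + 11 = 7)
J/(-25632) + x/N(-124) = 28811/(-25632) + 24361/7 = 28811*(-1/25632) + 24361*(1/7) = -28811/25632 + 24361/7 = 624219475/179424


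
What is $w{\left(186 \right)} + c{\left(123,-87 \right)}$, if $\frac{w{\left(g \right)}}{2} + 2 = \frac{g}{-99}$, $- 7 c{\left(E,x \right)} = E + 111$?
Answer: $- \frac{9514}{231} \approx -41.186$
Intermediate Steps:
$c{\left(E,x \right)} = - \frac{111}{7} - \frac{E}{7}$ ($c{\left(E,x \right)} = - \frac{E + 111}{7} = - \frac{111 + E}{7} = - \frac{111}{7} - \frac{E}{7}$)
$w{\left(g \right)} = -4 - \frac{2 g}{99}$ ($w{\left(g \right)} = -4 + 2 \frac{g}{-99} = -4 + 2 g \left(- \frac{1}{99}\right) = -4 + 2 \left(- \frac{g}{99}\right) = -4 - \frac{2 g}{99}$)
$w{\left(186 \right)} + c{\left(123,-87 \right)} = \left(-4 - \frac{124}{33}\right) - \frac{234}{7} = - \frac{256}{33} - \frac{234}{7} = - \frac{9514}{231}$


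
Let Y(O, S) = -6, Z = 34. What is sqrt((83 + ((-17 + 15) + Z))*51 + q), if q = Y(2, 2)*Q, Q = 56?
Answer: sqrt(5529) ≈ 74.357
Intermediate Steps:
q = -336 (q = -6*56 = -336)
sqrt((83 + ((-17 + 15) + Z))*51 + q) = sqrt((83 + ((-17 + 15) + 34))*51 - 336) = sqrt((83 + (-2 + 34))*51 - 336) = sqrt((83 + 32)*51 - 336) = sqrt(115*51 - 336) = sqrt(5865 - 336) = sqrt(5529)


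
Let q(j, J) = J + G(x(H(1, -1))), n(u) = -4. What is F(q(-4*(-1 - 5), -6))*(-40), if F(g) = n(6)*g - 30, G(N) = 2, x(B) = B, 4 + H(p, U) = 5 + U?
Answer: 560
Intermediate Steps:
H(p, U) = 1 + U (H(p, U) = -4 + (5 + U) = 1 + U)
q(j, J) = 2 + J (q(j, J) = J + 2 = 2 + J)
F(g) = -30 - 4*g (F(g) = -4*g - 30 = -30 - 4*g)
F(q(-4*(-1 - 5), -6))*(-40) = (-30 - 4*(2 - 6))*(-40) = (-30 - 4*(-4))*(-40) = (-30 + 16)*(-40) = -14*(-40) = 560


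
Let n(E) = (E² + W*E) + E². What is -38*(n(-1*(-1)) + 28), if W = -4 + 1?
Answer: -1026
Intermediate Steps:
W = -3
n(E) = -3*E + 2*E² (n(E) = (E² - 3*E) + E² = -3*E + 2*E²)
-38*(n(-1*(-1)) + 28) = -38*((-1*(-1))*(-3 + 2*(-1*(-1))) + 28) = -38*(1*(-3 + 2*1) + 28) = -38*(1*(-3 + 2) + 28) = -38*(1*(-1) + 28) = -38*(-1 + 28) = -38*27 = -1026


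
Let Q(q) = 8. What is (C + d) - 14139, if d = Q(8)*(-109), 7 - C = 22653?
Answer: -37657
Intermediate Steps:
C = -22646 (C = 7 - 1*22653 = 7 - 22653 = -22646)
d = -872 (d = 8*(-109) = -872)
(C + d) - 14139 = (-22646 - 872) - 14139 = -23518 - 14139 = -37657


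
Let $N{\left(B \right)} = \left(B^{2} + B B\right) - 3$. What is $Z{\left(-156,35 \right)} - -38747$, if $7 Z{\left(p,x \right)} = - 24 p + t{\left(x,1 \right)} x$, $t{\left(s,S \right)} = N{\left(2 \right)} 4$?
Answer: $\frac{275673}{7} \approx 39382.0$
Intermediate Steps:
$N{\left(B \right)} = -3 + 2 B^{2}$ ($N{\left(B \right)} = \left(B^{2} + B^{2}\right) - 3 = 2 B^{2} - 3 = -3 + 2 B^{2}$)
$t{\left(s,S \right)} = 20$ ($t{\left(s,S \right)} = \left(-3 + 2 \cdot 2^{2}\right) 4 = \left(-3 + 2 \cdot 4\right) 4 = \left(-3 + 8\right) 4 = 5 \cdot 4 = 20$)
$Z{\left(p,x \right)} = - \frac{24 p}{7} + \frac{20 x}{7}$ ($Z{\left(p,x \right)} = \frac{- 24 p + 20 x}{7} = - \frac{24 p}{7} + \frac{20 x}{7}$)
$Z{\left(-156,35 \right)} - -38747 = \left(\left(- \frac{24}{7}\right) \left(-156\right) + \frac{20}{7} \cdot 35\right) - -38747 = \left(\frac{3744}{7} + 100\right) + 38747 = \frac{4444}{7} + 38747 = \frac{275673}{7}$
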